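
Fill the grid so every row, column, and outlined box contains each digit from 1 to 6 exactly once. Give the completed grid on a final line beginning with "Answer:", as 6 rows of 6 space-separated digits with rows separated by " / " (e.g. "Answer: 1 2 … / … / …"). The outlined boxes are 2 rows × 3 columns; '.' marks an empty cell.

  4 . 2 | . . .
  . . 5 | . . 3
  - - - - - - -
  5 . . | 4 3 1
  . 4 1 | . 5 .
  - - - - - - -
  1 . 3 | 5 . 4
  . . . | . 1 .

Step 1. [r1c5∈{6}] nothing but 6 survives at r1c5, so r1c5=6.
Step 2. [r5c2∈{2,6}] r5c2 is the only open cell in row 5 admitting 6 ⇒ r5c2=6.
Step 3. [r6c1∈{2}] only 2 remains possible at r6c1. So r6c1=2.
Step 4. [r2c2∈{1}] r2c2's peers cover all but 1. So r2c2=1.
Step 5. [r6c6∈{6}] r6c6's peers cover all but 6, so r6c6=6.
Step 6. [r4c4∈{2,6}] across col 4, 6 lands solely at r4c4. So r4c4=6.
Step 7. [r5c5∈{2}] r5c5's peers cover all but 2 ⇒ r5c5=2.
Step 8. [r6c2∈{5}] nothing but 5 survives at r6c2 ⇒ r6c2=5.
Step 9. [r3c3∈{6}] r3c3's peers cover all but 6 ⇒ r3c3=6.
Step 10. [r1c4∈{1}] r1c4 is down to just 1. So r1c4=1.
Step 11. [r4c6∈{2}] nothing but 2 survives at r4c6, so r4c6=2.
Step 12. [r1c2∈{3}] nothing but 3 survives at r1c2, so r1c2=3.
Step 13. [r3c2∈{2}] r3c2 has the single candidate 2, so r3c2=2.
Step 14. [r4c1∈{3}] r4c1's peers cover all but 3 ⇒ r4c1=3.
Step 15. [r2c4∈{2}] only 2 remains possible at r2c4 ⇒ r2c4=2.
Step 16. [r2c1∈{6}] r2c1's peers cover all but 6. So r2c1=6.
Step 17. [r1c6∈{5}] nothing but 5 survives at r1c6 ⇒ r1c6=5.
Step 18. [r6c4∈{3}] r6c4 is down to just 3. So r6c4=3.
Step 19. [r6c3∈{4}] r6c3 is down to just 4, so r6c3=4.
Step 20. [r2c5∈{4}] nothing but 4 survives at r2c5, so r2c5=4.

Answer: 4 3 2 1 6 5 / 6 1 5 2 4 3 / 5 2 6 4 3 1 / 3 4 1 6 5 2 / 1 6 3 5 2 4 / 2 5 4 3 1 6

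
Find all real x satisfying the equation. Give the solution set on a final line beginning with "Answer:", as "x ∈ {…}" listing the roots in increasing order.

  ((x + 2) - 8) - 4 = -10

Step 1. [((x + 2) - 8) - 4 = -10] -4 is outermost — add 4 both sides. So sub: (x + 2) - 8 = -6.
Step 2. [(x + 2) - 8 = -6] peel the -8: add 8 from each side ⇒ sub: x + 2 = 2.
Step 3. [x + 2 = 2] +2 is outermost — subtract 2 both sides, so sub: x = 0.

Answer: x ∈ {0}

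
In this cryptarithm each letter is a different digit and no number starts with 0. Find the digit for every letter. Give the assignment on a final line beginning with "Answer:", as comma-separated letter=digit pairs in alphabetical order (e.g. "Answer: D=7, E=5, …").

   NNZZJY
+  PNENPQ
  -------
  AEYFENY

Step 1. [A] the sum has 7 digits but both addends have 6; that extra leading digit A is the final carry, namely 1. So A=1.
Step 2. [col 1: Y + Q ≡ Y (mod 10)] column 1: given nothing yet, carry-in 0, and digits 1 already taken and all letters distinct, Y+Q≡Y (mod 10) forces Q=0. So Q=0.
Step 3. [col 1: Y + Q ≡ Y (mod 10)] no forcing yet in column 1 (carry-in 0); Y=6 is free and consistent — try it. So Y=6.
Step 4. [col 2: J + P ≡ N (mod 10)] J=5 is one option consistent with column 2 (J + P ≡ N (mod 10), carry-in 0) — take it, so J=5.
Step 5. [col 2: J + P ≡ N (mod 10)] P=3 is one option consistent with column 2 (J + P ≡ N (mod 10), carry-in 0) — take it. So P=3.
Step 6. [col 2: J + P ≡ N (mod 10)] in column 2 we have J+P≡N with carry-in 0; given J=5, P=3 and digits 0,1,3,5,6 already taken and all letters distinct, that pins N to 8 ⇒ N=8.
Step 7. [col 3: Z + N ≡ E (mod 10)] several values work for E in column 3 (Z + N ≡ E (mod 10), carry-in 0); try E=2, so E=2.
Step 8. [col 3: Z + N ≡ E (mod 10)] from column 3 (N=8, E=2, carry-in 0, digits 0,1,2,3,5,6,8 already taken and all letters distinct): Z must equal 4, so Z=4.
Step 9. [col 4: Z + E ≡ F (mod 10)] in column 4 we have Z+E≡F with carry-in 1; given Z=4, E=2 and digits 0,1,2,3,4,5,6,8 already taken and all letters distinct, that pins F to 7. So F=7.

Answer: A=1, E=2, F=7, J=5, N=8, P=3, Q=0, Y=6, Z=4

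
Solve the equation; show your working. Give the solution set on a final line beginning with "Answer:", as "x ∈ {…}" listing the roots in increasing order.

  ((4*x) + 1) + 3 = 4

Step 1. [((4*x) + 1) + 3 = 4] peel the +3: subtract 3 from each side ⇒ sub: (4*x) + 1 = 1.
Step 2. [(4*x) + 1 = 1] the outer +1 inverts by subtracting 1. So sub: 4*x = 0.
Step 3. [4*x = 0] 4 out front; divide by 4 ⇒ div: x = 0.

Answer: x ∈ {0}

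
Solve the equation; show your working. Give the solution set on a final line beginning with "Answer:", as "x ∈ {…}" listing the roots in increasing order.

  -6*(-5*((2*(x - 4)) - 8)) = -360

Step 1. [-6*(-5*((2*(x - 4)) - 8)) = -360] -6·(inner) — divide through by -6 ⇒ div: -5*((2*(x - 4)) - 8) = 60.
Step 2. [-5*((2*(x - 4)) - 8) = 60] -5 out front; divide by -5 ⇒ div: (2*(x - 4)) - 8 = -12.
Step 3. [(2*(x - 4)) - 8 = -12] 2 divides every term; factor it out ⇒ factor: (x - 4) - 4 = -6.
Step 4. [(x - 4) - 4 = -6] the outer -4 inverts by adding 4. So sub: x - 4 = -2.
Step 5. [x - 4 = -2] peel the -4: add 4 from each side. So sub: x = 2.

Answer: x ∈ {2}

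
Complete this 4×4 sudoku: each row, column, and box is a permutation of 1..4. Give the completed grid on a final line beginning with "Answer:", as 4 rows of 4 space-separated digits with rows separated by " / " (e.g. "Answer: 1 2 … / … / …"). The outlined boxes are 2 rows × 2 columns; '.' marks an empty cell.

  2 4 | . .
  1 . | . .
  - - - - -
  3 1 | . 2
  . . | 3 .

Step 1. [r3c3∈{4}] r3c3 has the single candidate 4. So r3c3=4.
Step 2. [r1c4∈{1,3}] r1c4 is the only open cell in row 1 admitting 3, so r1c4=3.
Step 3. [r1c3∈{1}] only 1 remains possible at r1c3. So r1c3=1.
Step 4. [r4c4∈{1}] r4c4 is down to just 1 ⇒ r4c4=1.
Step 5. [r2c2∈{3}] nothing but 3 survives at r2c2. So r2c2=3.
Step 6. [r4c1∈{4}] r4c1 is down to just 4 ⇒ r4c1=4.
Step 7. [r2c3∈{2}] nothing but 2 survives at r2c3 ⇒ r2c3=2.
Step 8. [r2c4∈{4}] r2c4's peers cover all but 4 ⇒ r2c4=4.
Step 9. [r4c2∈{2}] r4c2 is down to just 2 ⇒ r4c2=2.

Answer: 2 4 1 3 / 1 3 2 4 / 3 1 4 2 / 4 2 3 1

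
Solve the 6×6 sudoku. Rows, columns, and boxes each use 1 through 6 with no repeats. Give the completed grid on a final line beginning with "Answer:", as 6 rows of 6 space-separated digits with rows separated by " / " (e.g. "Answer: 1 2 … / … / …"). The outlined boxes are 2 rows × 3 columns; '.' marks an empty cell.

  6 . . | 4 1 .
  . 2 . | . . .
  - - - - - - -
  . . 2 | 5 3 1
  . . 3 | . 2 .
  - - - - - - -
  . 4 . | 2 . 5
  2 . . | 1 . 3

Step 1. [r1c3∈{5}] r1c3 has the single candidate 5. So r1c3=5.
Step 2. [r6c3∈{6}] only 6 remains possible at r6c3, so r6c3=6.
Step 3. [r4c2∈{1,5,6}] col 2 places 1 nowhere but r4c2 ⇒ r4c2=1.
Step 4. [r2c6∈{6}] r2c6's peers cover all but 6. So r2c6=6.
Step 5. [r5c1∈{1,3}] across row 5, 3 lands solely at r5c1 ⇒ r5c1=3.
Step 6. [r3c1∈{4}] only 4 remains possible at r3c1. So r3c1=4.
Step 7. [r2c1∈{1}] r2c1 has the single candidate 1. So r2c1=1.
Step 8. [r2c5∈{5}] only 5 remains possible at r2c5 ⇒ r2c5=5.
Step 9. [r2c4∈{3}] r2c4's peers cover all but 3. So r2c4=3.
Step 10. [r4c1∈{5}] r4c1's peers cover all but 5, so r4c1=5.
Step 11. [r1c2∈{3}] r1c2 is down to just 3, so r1c2=3.
Step 12. [r3c2∈{6}] nothing but 6 survives at r3c2, so r3c2=6.
Step 13. [r4c6∈{4}] r4c6 is down to just 4, so r4c6=4.
Step 14. [r4c4∈{6}] nothing but 6 survives at r4c4 ⇒ r4c4=6.
Step 15. [r2c3∈{4}] nothing but 4 survives at r2c3, so r2c3=4.
Step 16. [r6c2∈{5}] r6c2 is down to just 5, so r6c2=5.
Step 17. [r1c6∈{2}] r1c6 is down to just 2 ⇒ r1c6=2.
Step 18. [r5c3∈{1}] r5c3 is down to just 1 ⇒ r5c3=1.
Step 19. [r6c5∈{4}] r6c5 is down to just 4, so r6c5=4.
Step 20. [r5c5∈{6}] r5c5 has the single candidate 6. So r5c5=6.

Answer: 6 3 5 4 1 2 / 1 2 4 3 5 6 / 4 6 2 5 3 1 / 5 1 3 6 2 4 / 3 4 1 2 6 5 / 2 5 6 1 4 3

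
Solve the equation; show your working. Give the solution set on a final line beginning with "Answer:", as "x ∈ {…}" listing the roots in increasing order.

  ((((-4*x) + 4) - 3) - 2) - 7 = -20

Step 1. [((((-4*x) + 4) - 3) - 2) - 7 = -20] peel the -7: add 7 from each side ⇒ sub: (((-4*x) + 4) - 3) - 2 = -13.
Step 2. [(((-4*x) + 4) - 3) - 2 = -13] -2 is outermost — add 2 both sides. So sub: ((-4*x) + 4) - 3 = -11.
Step 3. [((-4*x) + 4) - 3 = -11] add 3: x sits inside (… - 3), so sub: (-4*x) + 4 = -8.
Step 4. [(-4*x) + 4 = -8] the outer +4 inverts by subtracting 4 ⇒ sub: -4*x = -12.
Step 5. [-4*x = -12] leading coefficient -4: divide by -4, so div: x = 3.

Answer: x ∈ {3}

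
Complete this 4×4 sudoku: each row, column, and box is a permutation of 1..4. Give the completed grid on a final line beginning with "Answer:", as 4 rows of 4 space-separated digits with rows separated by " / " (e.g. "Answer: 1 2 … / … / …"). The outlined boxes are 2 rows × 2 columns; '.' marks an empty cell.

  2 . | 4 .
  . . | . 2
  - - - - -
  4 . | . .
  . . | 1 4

Step 1. [r3c2∈{1,2,3}] 1 has one home in row 3: r3c2, so r3c2=1.
Step 2. [r2c3∈{3}] nothing but 3 survives at r2c3. So r2c3=3.
Step 3. [r4c2∈{2,3}] r4c2 is the only open cell in row 4 admitting 2. So r4c2=2.
Step 4. [r1c4∈{1}] r1c4 is down to just 1, so r1c4=1.
Step 5. [r3c3∈{2}] nothing but 2 survives at r3c3. So r3c3=2.
Step 6. [r4c1∈{3}] only 3 remains possible at r4c1 ⇒ r4c1=3.
Step 7. [r2c2∈{4}] r2c2 has the single candidate 4 ⇒ r2c2=4.
Step 8. [r1c2∈{3}] r1c2 has the single candidate 3. So r1c2=3.
Step 9. [r3c4∈{3}] only 3 remains possible at r3c4, so r3c4=3.
Step 10. [r2c1∈{1}] only 1 remains possible at r2c1 ⇒ r2c1=1.

Answer: 2 3 4 1 / 1 4 3 2 / 4 1 2 3 / 3 2 1 4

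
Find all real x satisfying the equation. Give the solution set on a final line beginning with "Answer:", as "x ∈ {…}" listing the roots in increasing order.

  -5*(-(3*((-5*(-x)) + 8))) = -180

Step 1. [-5*(-(3*((-5*(-x)) + 8))) = -180] divide by the outer -5. So div: -(3*((-5*(-x)) + 8)) = 36.
Step 2. [-(3*((-5*(-x)) + 8)) = 36] flip signs both sides. So neg: 3*((-5*(-x)) + 8) = -36.
Step 3. [3*((-5*(-x)) + 8) = -36] LHS = 3·(…); ÷3 both sides ⇒ div: (-5*(-x)) + 8 = -12.
Step 4. [(-5*(-x)) + 8 = -12] 8 comes off first (subtract 8). So sub: -5*(-x) = -20.
Step 5. [-5*(-x) = -20] divide by the outer -5. So div: -x = 4.
Step 6. [-x = 4] leading − — multiply by −1 ⇒ neg: x = -4.

Answer: x ∈ {-4}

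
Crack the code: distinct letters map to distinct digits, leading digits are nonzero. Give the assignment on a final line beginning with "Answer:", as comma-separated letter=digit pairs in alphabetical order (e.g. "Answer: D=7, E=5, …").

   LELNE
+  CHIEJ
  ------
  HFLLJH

Step 1. [col 1: E + J ≡ H (mod 10)] several values work for E in column 1 (E + J ≡ H (mod 10), carry-in 0); try E=4 ⇒ E=4.
Step 2. [col 1: E + J ≡ H (mod 10)] H=1 is one option consistent with column 1 (E + J ≡ H (mod 10), carry-in 0) — take it, so H=1.
Step 3. [col 1: E + J ≡ H (mod 10)] column 1 reads E+J+carry(0)=H with E=4, H=1; with digits 1,4 already taken and all letters distinct, the only value for J is 7, so J=7.
Step 4. [col 2: N + E ≡ J (mod 10)] column 2 reads N+E+carry(1)=J with E=4, J=7; with digits 1,4,7 already taken and all letters distinct, the only value for N is 2 ⇒ N=2.
Step 5. [col 3: L + I ≡ L (mod 10)] in column 3 we have L+I≡L with carry-in 0; given nothing yet and digits 1,2,4,7 already taken and all letters distinct, that pins I to 0 ⇒ I=0.
Step 6. [col 3: L + I ≡ L (mod 10)] several values work for L in column 3 (L + I ≡ L (mod 10), carry-in 0); try L=5 ⇒ L=5.
Step 7. [col 5: L + C ≡ F (mod 10)] several values work for C in column 5 (L + C ≡ F (mod 10), carry-in 0); try C=8, so C=8.
Step 8. [col 5: L + C ≡ F (mod 10)] from column 5 (L=5, C=8, carry-in 0, digits 0,1,2,4,5,7,8 already taken and all letters distinct): F must equal 3 ⇒ F=3.

Answer: C=8, E=4, F=3, H=1, I=0, J=7, L=5, N=2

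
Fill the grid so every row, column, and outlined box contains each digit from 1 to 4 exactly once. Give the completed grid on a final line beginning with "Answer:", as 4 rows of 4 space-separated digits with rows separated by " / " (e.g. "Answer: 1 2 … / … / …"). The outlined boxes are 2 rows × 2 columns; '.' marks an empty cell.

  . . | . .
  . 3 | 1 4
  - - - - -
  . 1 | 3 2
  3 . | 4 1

Step 1. [r1c1∈{1,2,4}] in row 1, 1 fits only at r1c1, so r1c1=1.
Step 2. [r4c2∈{2}] r4c2's peers cover all but 2, so r4c2=2.
Step 3. [r3c1∈{4}] r3c1 has the single candidate 4 ⇒ r3c1=4.
Step 4. [r1c2∈{4}] only 4 remains possible at r1c2 ⇒ r1c2=4.
Step 5. [r1c3∈{2}] r1c3's peers cover all but 2, so r1c3=2.
Step 6. [r2c1∈{2}] r2c1 has the single candidate 2, so r2c1=2.
Step 7. [r1c4∈{3}] nothing but 3 survives at r1c4 ⇒ r1c4=3.

Answer: 1 4 2 3 / 2 3 1 4 / 4 1 3 2 / 3 2 4 1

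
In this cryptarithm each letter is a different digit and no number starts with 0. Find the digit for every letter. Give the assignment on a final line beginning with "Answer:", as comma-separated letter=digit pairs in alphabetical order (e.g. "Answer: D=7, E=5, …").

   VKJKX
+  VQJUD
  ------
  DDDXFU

Step 1. [col 1: X + D ≡ U (mod 10)] column 1 (X + D ≡ U (mod 10), carry-in 0) doesn't pin U yet; pick U=8 and continue, so U=8.
Step 2. [col 1: X + D ≡ U (mod 10)] no forcing yet in column 1 (carry-in 0); X=7 is free and consistent — try it. So X=7.
Step 3. [col 1: X + D ≡ U (mod 10)] column 1 reads X+D+carry(0)=U with X=7, U=8; with digits 7,8 already taken and all letters distinct, the only value for D is 1 ⇒ D=1.
Step 4. [col 2: K + U ≡ F (mod 10)] several values work for K in column 2 (K + U ≡ F (mod 10), carry-in 0); try K=2. So K=2.
Step 5. [col 2: K + U ≡ F (mod 10)] in column 2 we have K+U≡F with carry-in 0; given K=2, U=8 and digits 1,2,7,8 already taken and all letters distinct, that pins F to 0, so F=0.
Step 6. [col 3: J + J ≡ X (mod 10)] in column 3 we have J+J≡X with carry-in 1; given X=7 and digits 0,1,2,7,8 already taken and all letters distinct, that pins J to 3, so J=3.
Step 7. [col 4: K + Q ≡ D (mod 10)] from column 4 (K=2, D=1, carry-in 0, digits 0,1,2,3,7,8 already taken and all letters distinct): Q must equal 9. So Q=9.
Step 8. [col 5: V + V ≡ D (mod 10)] in column 5 we have V+V≡D with carry-in 1; given D=1 and digits 0,1,2,3,7,8,9 already taken and all letters distinct, that pins V to 5. So V=5.

Answer: D=1, F=0, J=3, K=2, Q=9, U=8, V=5, X=7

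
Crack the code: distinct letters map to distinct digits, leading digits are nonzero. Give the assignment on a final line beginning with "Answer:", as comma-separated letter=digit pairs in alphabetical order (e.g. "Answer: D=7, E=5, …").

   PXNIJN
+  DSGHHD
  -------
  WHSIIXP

Step 1. [col 1: N + D ≡ P (mod 10)] no forcing yet in column 1 (carry-in 0); N=7 is free and consistent — try it. So N=7.
Step 2. [col 1: N + D ≡ P (mod 10)] D=6 is one option consistent with column 1 (N + D ≡ P (mod 10), carry-in 0) — take it. So D=6.
Step 3. [col 1: N + D ≡ P (mod 10)] in column 1 we have N+D≡P with carry-in 0; given N=7, D=6 and digits 6,7 already taken and all letters distinct, that pins P to 3. So P=3.
Step 4. [col 2: J + H ≡ X (mod 10)] X=9 is one option consistent with column 2 (J + H ≡ X (mod 10), carry-in 1) — take it. So X=9.
Step 5. [W] adding two 6-digit numbers gives at most 6+1 digits, and here it does — W is that final carry and must be 1 ⇒ W=1.
Step 6. [col 2: J + H ≡ X (mod 10)] H=0 is one option consistent with column 2 (J + H ≡ X (mod 10), carry-in 1) — take it ⇒ H=0.
Step 7. [col 2: J + H ≡ X (mod 10)] column 2 reads J+H+carry(1)=X with H=0, X=9; with digits 0,1,3,6,7,9 already taken and all letters distinct, the only value for J is 8, so J=8.
Step 8. [col 3: I + H ≡ I (mod 10)] column 3 (I + H ≡ I (mod 10), carry-in 0) doesn't pin I yet; pick I=2 and continue, so I=2.
Step 9. [col 4: N + G ≡ I (mod 10)] from column 4 (N=7, I=2, carry-in 0, digits 0,1,2,3,6,7,8,9 already taken and all letters distinct): G must equal 5. So G=5.
Step 10. [col 5: X + S ≡ S (mod 10)] column 5: given X=9, carry-in 1, and digits 0,1,2,3,5,6,7,8,9 already taken and all letters distinct, X+S≡S (mod 10) forces S=4, so S=4.

Answer: D=6, G=5, H=0, I=2, J=8, N=7, P=3, S=4, W=1, X=9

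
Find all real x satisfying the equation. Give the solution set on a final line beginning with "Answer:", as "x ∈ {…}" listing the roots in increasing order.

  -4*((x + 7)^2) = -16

Step 1. [-4*((x + 7)^2) = -16] divide by the outer -4 ⇒ div: (x + 7)^2 = 4.
Step 2. [(x + 7)^2 = 4] LHS squared, RHS 4 ≥ 0: apply √ (±) ⇒ sqrt: x + 7 = 2 or -2.
Step 3. [x + 7 = 2 or -2] the outer +7 inverts by subtracting 7 ⇒ sub: x = -5 or -9.

Answer: x ∈ {-9, -5}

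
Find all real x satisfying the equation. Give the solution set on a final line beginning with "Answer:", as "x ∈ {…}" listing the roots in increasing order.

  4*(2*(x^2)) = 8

Step 1. [4*(2*(x^2)) = 8] 4·(inner) — divide through by 4, so div: 2*(x^2) = 2.
Step 2. [2*(x^2) = 2] 2 out front; divide by 2. So div: x^2 = 1.
Step 3. [x^2 = 1] √ both sides: 1 ≥ 0 gives two branches. So sqrt: x = 1 or -1.

Answer: x ∈ {-1, 1}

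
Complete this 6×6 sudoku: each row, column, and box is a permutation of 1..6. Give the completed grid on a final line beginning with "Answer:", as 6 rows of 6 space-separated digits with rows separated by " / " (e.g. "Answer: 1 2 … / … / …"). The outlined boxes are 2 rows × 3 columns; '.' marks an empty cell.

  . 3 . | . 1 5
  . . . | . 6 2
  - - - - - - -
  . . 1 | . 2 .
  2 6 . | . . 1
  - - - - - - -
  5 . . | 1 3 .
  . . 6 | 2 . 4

Step 1. [r1c4∈{4}] r1c4 is down to just 4 ⇒ r1c4=4.
Step 2. [r3c6∈{3,6}] across col 6, 3 lands solely at r3c6 ⇒ r3c6=3.
Step 3. [r3c1∈{4}] only 4 remains possible at r3c1. So r3c1=4.
Step 4. [r3c2∈{5}] r3c2 has the single candidate 5. So r3c2=5.
Step 5. [r5c2∈{2,4}] r5c2 is the only open cell in col 2 admitting 2, so r5c2=2.
Step 6. [r2c1∈{1}] r2c1 is down to just 1. So r2c1=1.
Step 7. [r4c5∈{4,5}] row 4 places 4 nowhere but r4c5, so r4c5=4.
Step 8. [r5c3∈{4}] nothing but 4 survives at r5c3 ⇒ r5c3=4.
Step 9. [r2c2∈{4}] only 4 remains possible at r2c2 ⇒ r2c2=4.
Step 10. [r4c3∈{3}] r4c3's peers cover all but 3. So r4c3=3.
Step 11. [r6c2∈{1}] r6c2 has the single candidate 1, so r6c2=1.
Step 12. [r2c4∈{3}] r2c4 has the single candidate 3, so r2c4=3.
Step 13. [r3c4∈{6}] only 6 remains possible at r3c4. So r3c4=6.
Step 14. [r2c3∈{5}] nothing but 5 survives at r2c3 ⇒ r2c3=5.
Step 15. [r6c5∈{5}] nothing but 5 survives at r6c5, so r6c5=5.
Step 16. [r5c6∈{6}] r5c6's peers cover all but 6, so r5c6=6.
Step 17. [r6c1∈{3}] r6c1 has the single candidate 3 ⇒ r6c1=3.
Step 18. [r1c3∈{2}] r1c3 is down to just 2 ⇒ r1c3=2.
Step 19. [r4c4∈{5}] r4c4's peers cover all but 5 ⇒ r4c4=5.
Step 20. [r1c1∈{6}] nothing but 6 survives at r1c1, so r1c1=6.

Answer: 6 3 2 4 1 5 / 1 4 5 3 6 2 / 4 5 1 6 2 3 / 2 6 3 5 4 1 / 5 2 4 1 3 6 / 3 1 6 2 5 4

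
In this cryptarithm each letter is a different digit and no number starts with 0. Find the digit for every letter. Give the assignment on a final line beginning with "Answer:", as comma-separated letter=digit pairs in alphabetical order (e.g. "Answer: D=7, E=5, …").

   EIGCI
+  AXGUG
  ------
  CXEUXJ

Step 1. [col 1: I + G ≡ J (mod 10)] column 1 (I + G ≡ J (mod 10), carry-in 0) doesn't pin I yet; pick I=2 and continue, so I=2.
Step 2. [C] adding two 5-digit numbers gives at most 5+1 digits, and here it does — C is that final carry and must be 1 ⇒ C=1.
Step 3. [col 1: I + G ≡ J (mod 10)] several values work for G in column 1 (I + G ≡ J (mod 10), carry-in 0); try G=3 ⇒ G=3.
Step 4. [col 1: I + G ≡ J (mod 10)] in column 1 we have I+G≡J with carry-in 0; given I=2, G=3 and digits 1,2,3 already taken and all letters distinct, that pins J to 5. So J=5.
Step 5. [col 2: C + U ≡ X (mod 10)] no forcing yet in column 2 (carry-in 0); X=7 is free and consistent — try it ⇒ X=7.
Step 6. [col 2: C + U ≡ X (mod 10)] from column 2 (C=1, X=7, carry-in 0, digits 1,2,3,5,7 already taken and all letters distinct): U must equal 6, so U=6.
Step 7. [col 4: I + X ≡ E (mod 10)] column 4 reads I+X+carry(0)=E with I=2, X=7; with digits 1,2,3,5,6,7 already taken and all letters distinct, the only value for E is 9, so E=9.
Step 8. [col 5: E + A ≡ X (mod 10)] in column 5 we have E+A≡X with carry-in 0; given E=9, X=7 and digits 1,2,3,5,6,7,9 already taken and all letters distinct, that pins A to 8, so A=8.

Answer: A=8, C=1, E=9, G=3, I=2, J=5, U=6, X=7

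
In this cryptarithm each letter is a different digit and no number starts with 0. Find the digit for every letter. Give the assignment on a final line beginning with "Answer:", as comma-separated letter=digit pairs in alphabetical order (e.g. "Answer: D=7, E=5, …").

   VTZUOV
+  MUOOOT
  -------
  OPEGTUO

Step 1. [col 1: V + T ≡ O (mod 10)] column 1 (V + T ≡ O (mod 10), carry-in 0) doesn't pin T yet; pick T=4 and continue, so T=4.
Step 2. [col 1: V + T ≡ O (mod 10)] column 1 (V + T ≡ O (mod 10), carry-in 0) doesn't pin V yet; pick V=7 and continue ⇒ V=7.
Step 3. [col 1: V + T ≡ O (mod 10)] from column 1 (V=7, T=4, carry-in 0, digits 4,7 already taken and all letters distinct): O must equal 1. So O=1.
Step 4. [col 2: O + O ≡ U (mod 10)] column 2 reads O+O+carry(1)=U with O=1; with digits 1,4,7 already taken and all letters distinct, the only value for U is 3. So U=3.
Step 5. [col 4: Z + O ≡ G (mod 10)] several values work for G in column 4 (Z + O ≡ G (mod 10), carry-in 0); try G=0. So G=0.
Step 6. [col 4: Z + O ≡ G (mod 10)] in column 4 we have Z+O≡G with carry-in 0; given O=1, G=0 and digits 0,1,3,4,7 already taken and all letters distinct, that pins Z to 9, so Z=9.
Step 7. [col 5: T + U ≡ E (mod 10)] from column 5 (T=4, U=3, carry-in 1, digits 0,1,3,4,7,9 already taken and all letters distinct): E must equal 8 ⇒ E=8.
Step 8. [col 6: V + M ≡ P (mod 10)] column 6 reads V+M+carry(0)=P with V=7; with digits 0,1,3,4,7,8,9 already taken and all letters distinct, the only value for P is 2, so P=2.
Step 9. [col 6: V + M ≡ P (mod 10)] column 6: given V=7, P=2, carry-in 0, and digits 0,1,2,3,4,7,8,9 already taken and all letters distinct, V+M≡P (mod 10) forces M=5. So M=5.

Answer: E=8, G=0, M=5, O=1, P=2, T=4, U=3, V=7, Z=9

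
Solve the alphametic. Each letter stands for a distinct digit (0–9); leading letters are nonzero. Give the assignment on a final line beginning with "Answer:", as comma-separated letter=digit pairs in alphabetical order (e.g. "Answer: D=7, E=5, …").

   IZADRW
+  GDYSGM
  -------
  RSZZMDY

Step 1. [col 1: W + M ≡ Y (mod 10)] column 1 (W + M ≡ Y (mod 10), carry-in 0) doesn't pin W yet; pick W=3 and continue ⇒ W=3.
Step 2. [col 1: W + M ≡ Y (mod 10)] several values work for Y in column 1 (W + M ≡ Y (mod 10), carry-in 0); try Y=7. So Y=7.
Step 3. [R] adding two 6-digit numbers gives at most 6+1 digits, and here it does — R is that final carry and must be 1. So R=1.
Step 4. [col 1: W + M ≡ Y (mod 10)] column 1: given W=3, Y=7, carry-in 0, and digits 1,3,7 already taken and all letters distinct, W+M≡Y (mod 10) forces M=4. So M=4.
Step 5. [col 2: R + G ≡ D (mod 10)] column 2 (R + G ≡ D (mod 10), carry-in 0) doesn't pin D yet; pick D=9 and continue ⇒ D=9.
Step 6. [col 2: R + G ≡ D (mod 10)] from column 2 (R=1, D=9, carry-in 0, digits 1,3,4,7,9 already taken and all letters distinct): G must equal 8 ⇒ G=8.
Step 7. [col 3: D + S ≡ M (mod 10)] from column 3 (D=9, M=4, carry-in 0, digits 1,3,4,7,8,9 already taken and all letters distinct): S must equal 5, so S=5.
Step 8. [col 4: A + Y ≡ Z (mod 10)] column 4: given Y=7, carry-in 1, and digits 1,3,4,5,7,8,9 already taken and all letters distinct, A+Y≡Z (mod 10) forces A=2. So A=2.
Step 9. [col 4: A + Y ≡ Z (mod 10)] column 4: given A=2, Y=7, carry-in 1, and digits 1,2,3,4,5,7,8,9 already taken and all letters distinct, A+Y≡Z (mod 10) forces Z=0, so Z=0.
Step 10. [col 6: I + G ≡ S (mod 10)] column 6: given G=8, S=5, carry-in 1, and digits 0,1,2,3,4,5,7,8,9 already taken and all letters distinct, I+G≡S (mod 10) forces I=6. So I=6.

Answer: A=2, D=9, G=8, I=6, M=4, R=1, S=5, W=3, Y=7, Z=0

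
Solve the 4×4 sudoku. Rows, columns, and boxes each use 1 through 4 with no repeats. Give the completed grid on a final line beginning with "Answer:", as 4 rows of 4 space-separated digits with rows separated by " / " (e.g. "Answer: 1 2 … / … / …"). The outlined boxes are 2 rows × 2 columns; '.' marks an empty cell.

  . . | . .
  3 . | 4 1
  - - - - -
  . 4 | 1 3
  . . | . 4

Step 1. [r4c3∈{2}] only 2 remains possible at r4c3, so r4c3=2.
Step 2. [r4c1∈{1}] only 1 remains possible at r4c1. So r4c1=1.
Step 3. [r2c2∈{2}] r2c2's peers cover all but 2 ⇒ r2c2=2.
Step 4. [r4c2∈{3}] r4c2 has the single candidate 3. So r4c2=3.
Step 5. [r1c3∈{3}] r1c3 is down to just 3, so r1c3=3.
Step 6. [r1c2∈{1}] r1c2's peers cover all but 1 ⇒ r1c2=1.
Step 7. [r1c4∈{2}] only 2 remains possible at r1c4 ⇒ r1c4=2.
Step 8. [r3c1∈{2}] r3c1 is down to just 2 ⇒ r3c1=2.
Step 9. [r1c1∈{4}] r1c1 is down to just 4. So r1c1=4.

Answer: 4 1 3 2 / 3 2 4 1 / 2 4 1 3 / 1 3 2 4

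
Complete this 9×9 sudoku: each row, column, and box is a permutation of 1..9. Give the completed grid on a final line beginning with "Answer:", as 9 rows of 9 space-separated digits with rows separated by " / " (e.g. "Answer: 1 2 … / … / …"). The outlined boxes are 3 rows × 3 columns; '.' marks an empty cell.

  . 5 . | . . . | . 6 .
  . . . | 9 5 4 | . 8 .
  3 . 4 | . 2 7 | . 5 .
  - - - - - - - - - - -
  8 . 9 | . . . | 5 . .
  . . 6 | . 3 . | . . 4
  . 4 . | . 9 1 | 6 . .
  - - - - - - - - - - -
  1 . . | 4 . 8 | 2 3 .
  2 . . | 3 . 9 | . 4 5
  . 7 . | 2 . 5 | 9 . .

Step 1. [r3c7∈{1}] nothing but 1 survives at r3c7, so r3c7=1.
Step 2. [r4c2∈{1,2,3}] 3 has one home in col 2: r4c2, so r4c2=3.
Step 3. [r6c9∈{2,3,7,8}] row 6 places 3 nowhere but r6c9. So r6c9=3.
Step 4. [r6c4∈{5,7,8}] in row 6, 8 fits only at r6c4 ⇒ r6c4=8.
Step 5. [r8c5∈{1,6,7}] across row 8, 1 lands solely at r8c5 ⇒ r8c5=1.
Step 6. [r8c7∈{7,8}] 7 has one home in row 8: r8c7 ⇒ r8c7=7.
Step 7. [r8c2∈{6,8}] 6 has one home in row 8: r8c2 ⇒ r8c2=6.
Step 8. [r5c6∈{2}] only 2 remains possible at r5c6 ⇒ r5c6=2.
Step 9. [r6c3∈{2,5,7}] box 4 places 2 nowhere but r6c3, so r6c3=2.
Step 10. [r1c9∈{2,7,9}] row 1 places 2 nowhere but r1c9. So r1c9=2.
Step 11. [r6c8∈{7}] nothing but 7 survives at r6c8 ⇒ r6c8=7.
Step 12. [r5c1∈{5,7}] box 4 places 7 nowhere but r5c1 ⇒ r5c1=7.
Step 13. [r9c9∈{1,6,8}] across col 9, 8 lands solely at r9c9. So r9c9=8.
Step 14. [r1c3∈{1,7,8}] r1c3 is the only open cell in row 1 admitting 7 ⇒ r1c3=7.
Step 15. [r9c8∈{1}] r9c8 has the single candidate 1, so r9c8=1.
Step 16. [r7c5∈{6,7}] r7c5 is the only open cell in row 7 admitting 7. So r7c5=7.
Step 17. [r4c6∈{6}] only 6 remains possible at r4c6, so r4c6=6.
Step 18. [r1c7∈{3,4}] 4 has one home in row 1: r1c7. So r1c7=4.
Step 19. [r3c2∈{8,9}] 8 has one home in row 3: r3c2. So r3c2=8.
Step 20. [r2c2∈{1,2}] in row 2, 2 fits only at r2c2, so r2c2=2.
Step 21. [r1c1∈{9}] r1c1 has the single candidate 9. So r1c1=9.
Step 22. [r5c4∈{5}] only 5 remains possible at r5c4. So r5c4=5.
Step 23. [r2c9∈{7}] r2c9's peers cover all but 7 ⇒ r2c9=7.
Step 24. [r1c6∈{3}] r1c6 is down to just 3, so r1c6=3.
Step 25. [r3c9∈{9}] only 9 remains possible at r3c9. So r3c9=9.
Step 26. [r5c7∈{8}] r5c7's peers cover all but 8 ⇒ r5c7=8.
Step 27. [r2c7∈{3}] nothing but 3 survives at r2c7, so r2c7=3.
Step 28. [r8c3∈{8}] only 8 remains possible at r8c3 ⇒ r8c3=8.
Step 29. [r3c4∈{6}] only 6 remains possible at r3c4 ⇒ r3c4=6.
Step 30. [r4c8∈{2}] r4c8 is down to just 2, so r4c8=2.
Step 31. [r7c3∈{5}] r7c3 is down to just 5, so r7c3=5.
Step 32. [r9c1∈{4}] only 4 remains possible at r9c1, so r9c1=4.
Step 33. [r9c3∈{3}] r9c3's peers cover all but 3 ⇒ r9c3=3.
Step 34. [r5c2∈{1}] r5c2's peers cover all but 1. So r5c2=1.
Step 35. [r2c1∈{6}] r2c1 is down to just 6. So r2c1=6.
Step 36. [r4c9∈{1}] r4c9 is down to just 1, so r4c9=1.
Step 37. [r4c5∈{4}] r4c5 has the single candidate 4, so r4c5=4.
Step 38. [r7c9∈{6}] r7c9's peers cover all but 6. So r7c9=6.
Step 39. [r7c2∈{9}] r7c2 is down to just 9. So r7c2=9.
Step 40. [r1c4∈{1}] only 1 remains possible at r1c4 ⇒ r1c4=1.
Step 41. [r5c8∈{9}] nothing but 9 survives at r5c8. So r5c8=9.
Step 42. [r6c1∈{5}] r6c1 is down to just 5, so r6c1=5.
Step 43. [r1c5∈{8}] r1c5 is down to just 8 ⇒ r1c5=8.
Step 44. [r2c3∈{1}] only 1 remains possible at r2c3, so r2c3=1.
Step 45. [r4c4∈{7}] r4c4's peers cover all but 7, so r4c4=7.
Step 46. [r9c5∈{6}] r9c5's peers cover all but 6 ⇒ r9c5=6.

Answer: 9 5 7 1 8 3 4 6 2 / 6 2 1 9 5 4 3 8 7 / 3 8 4 6 2 7 1 5 9 / 8 3 9 7 4 6 5 2 1 / 7 1 6 5 3 2 8 9 4 / 5 4 2 8 9 1 6 7 3 / 1 9 5 4 7 8 2 3 6 / 2 6 8 3 1 9 7 4 5 / 4 7 3 2 6 5 9 1 8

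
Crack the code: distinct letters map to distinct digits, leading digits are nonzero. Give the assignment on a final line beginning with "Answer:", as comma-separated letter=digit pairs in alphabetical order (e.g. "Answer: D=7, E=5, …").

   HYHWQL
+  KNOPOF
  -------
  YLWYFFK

Step 1. [col 1: L + F ≡ K (mod 10)] L=2 is one option consistent with column 1 (L + F ≡ K (mod 10), carry-in 0) — take it ⇒ L=2.
Step 2. [col 1: L + F ≡ K (mod 10)] several values work for K in column 1 (L + F ≡ K (mod 10), carry-in 0); try K=8 ⇒ K=8.
Step 3. [Y] the sum has 7 digits but both addends have 6; that extra leading digit Y is the final carry, namely 1 ⇒ Y=1.
Step 4. [col 1: L + F ≡ K (mod 10)] column 1: given L=2, K=8, carry-in 0, and digits 1,2,8 already taken and all letters distinct, L+F≡K (mod 10) forces F=6, so F=6.
Step 5. [col 2: Q + O ≡ F (mod 10)] no forcing yet in column 2 (carry-in 0); O=7 is free and consistent — try it ⇒ O=7.
Step 6. [col 2: Q + O ≡ F (mod 10)] from column 2 (O=7, F=6, carry-in 0, digits 1,2,6,7,8 already taken and all letters distinct): Q must equal 9 ⇒ Q=9.
Step 7. [col 3: W + P ≡ F (mod 10)] no forcing yet in column 3 (carry-in 1); P=0 is free and consistent — try it. So P=0.
Step 8. [col 3: W + P ≡ F (mod 10)] in column 3 we have W+P≡F with carry-in 1; given P=0, F=6 and digits 0,1,2,6,7,8,9 already taken and all letters distinct, that pins W to 5. So W=5.
Step 9. [col 4: H + O ≡ Y (mod 10)] column 4 reads H+O+carry(0)=Y with O=7, Y=1; with digits 0,1,2,5,6,7,8,9 already taken and all letters distinct, the only value for H is 4, so H=4.
Step 10. [col 5: Y + N ≡ W (mod 10)] column 5: given Y=1, W=5, carry-in 1, and digits 0,1,2,4,5,6,7,8,9 already taken and all letters distinct, Y+N≡W (mod 10) forces N=3. So N=3.

Answer: F=6, H=4, K=8, L=2, N=3, O=7, P=0, Q=9, W=5, Y=1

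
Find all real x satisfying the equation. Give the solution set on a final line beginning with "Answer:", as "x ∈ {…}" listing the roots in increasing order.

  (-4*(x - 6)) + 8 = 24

Step 1. [(-4*(x - 6)) + 8 = 24] -4 divides every term; factor it out, so factor: (x - 6) - 2 = -6.
Step 2. [(x - 6) - 2 = -6] the outer -2 inverts by adding 2, so sub: x - 6 = -4.
Step 3. [x - 6 = -4] add 6: x sits inside (… - 6). So sub: x = 2.

Answer: x ∈ {2}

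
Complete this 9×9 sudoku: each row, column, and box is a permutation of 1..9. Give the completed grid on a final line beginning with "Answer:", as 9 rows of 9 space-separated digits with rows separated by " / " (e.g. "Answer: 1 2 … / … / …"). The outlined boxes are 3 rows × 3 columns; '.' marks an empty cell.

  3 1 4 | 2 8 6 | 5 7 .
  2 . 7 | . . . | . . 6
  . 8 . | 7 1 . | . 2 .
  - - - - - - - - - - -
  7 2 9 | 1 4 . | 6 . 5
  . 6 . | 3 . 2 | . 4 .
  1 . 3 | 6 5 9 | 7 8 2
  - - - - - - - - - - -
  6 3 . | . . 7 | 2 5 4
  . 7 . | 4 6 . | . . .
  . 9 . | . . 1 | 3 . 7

Step 1. [r8c9∈{1,8,9}] 8 has one home in col 9: r8c9, so r8c9=8.
Step 2. [r8c1∈{5}] r8c1 has the single candidate 5. So r8c1=5.
Step 3. [r1c9∈{9}] r1c9's peers cover all but 9 ⇒ r1c9=9.
Step 4. [r2c5∈{3,9}] col 5 places 3 nowhere but r2c5. So r2c5=3.
Step 5. [r2c2∈{5}] r2c2 has the single candidate 5 ⇒ r2c2=5.
Step 6. [r8c8∈{1,9}] col 8 places 9 nowhere but r8c8 ⇒ r8c8=9.
Step 7. [r8c7∈{1}] r8c7 has the single candidate 1, so r8c7=1.
Step 8. [r3c7∈{4}] nothing but 4 survives at r3c7, so r3c7=4.
Step 9. [r5c1∈{8}] only 8 remains possible at r5c1 ⇒ r5c1=8.
Step 10. [r2c4∈{9}] r2c4's peers cover all but 9. So r2c4=9.
Step 11. [r7c4∈{8}] nothing but 8 survives at r7c4, so r7c4=8.
Step 12. [r8c3∈{2}] r8c3 has the single candidate 2. So r8c3=2.
Step 13. [r7c5∈{9}] only 9 remains possible at r7c5 ⇒ r7c5=9.
Step 14. [r3c9∈{3}] r3c9 is down to just 3. So r3c9=3.
Step 15. [r6c2∈{4}] r6c2's peers cover all but 4. So r6c2=4.
Step 16. [r5c5∈{7}] r5c5 is down to just 7 ⇒ r5c5=7.
Step 17. [r7c3∈{1}] r7c3's peers cover all but 1, so r7c3=1.
Step 18. [r5c9∈{1}] r5c9's peers cover all but 1 ⇒ r5c9=1.
Step 19. [r2c8∈{1}] r2c8's peers cover all but 1. So r2c8=1.
Step 20. [r4c6∈{8}] r4c6 is down to just 8, so r4c6=8.
Step 21. [r9c8∈{6}] only 6 remains possible at r9c8 ⇒ r9c8=6.
Step 22. [r2c7∈{8}] nothing but 8 survives at r2c7. So r2c7=8.
Step 23. [r3c6∈{5}] r3c6's peers cover all but 5 ⇒ r3c6=5.
Step 24. [r4c8∈{3}] r4c8's peers cover all but 3, so r4c8=3.
Step 25. [r8c6∈{3}] only 3 remains possible at r8c6 ⇒ r8c6=3.
Step 26. [r9c3∈{8}] r9c3's peers cover all but 8 ⇒ r9c3=8.
Step 27. [r9c5∈{2}] r9c5's peers cover all but 2 ⇒ r9c5=2.
Step 28. [r5c3∈{5}] r5c3 has the single candidate 5 ⇒ r5c3=5.
Step 29. [r3c1∈{9}] nothing but 9 survives at r3c1. So r3c1=9.
Step 30. [r9c4∈{5}] r9c4 has the single candidate 5. So r9c4=5.
Step 31. [r9c1∈{4}] r9c1 has the single candidate 4 ⇒ r9c1=4.
Step 32. [r5c7∈{9}] r5c7 has the single candidate 9, so r5c7=9.
Step 33. [r2c6∈{4}] nothing but 4 survives at r2c6, so r2c6=4.
Step 34. [r3c3∈{6}] only 6 remains possible at r3c3 ⇒ r3c3=6.

Answer: 3 1 4 2 8 6 5 7 9 / 2 5 7 9 3 4 8 1 6 / 9 8 6 7 1 5 4 2 3 / 7 2 9 1 4 8 6 3 5 / 8 6 5 3 7 2 9 4 1 / 1 4 3 6 5 9 7 8 2 / 6 3 1 8 9 7 2 5 4 / 5 7 2 4 6 3 1 9 8 / 4 9 8 5 2 1 3 6 7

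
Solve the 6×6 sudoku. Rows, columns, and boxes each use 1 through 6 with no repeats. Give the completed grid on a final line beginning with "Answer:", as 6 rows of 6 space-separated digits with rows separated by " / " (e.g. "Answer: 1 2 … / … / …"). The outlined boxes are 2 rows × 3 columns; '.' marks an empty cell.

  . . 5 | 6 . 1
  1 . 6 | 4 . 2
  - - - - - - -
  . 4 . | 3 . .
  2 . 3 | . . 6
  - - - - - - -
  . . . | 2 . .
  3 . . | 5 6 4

Step 1. [r5c5∈{1,3}] 1 has one home in box 6: r5c5, so r5c5=1.
Step 2. [r3c6∈{5}] nothing but 5 survives at r3c6. So r3c6=5.
Step 3. [r5c1∈{4,5,6}] col 1 places 5 nowhere but r5c1. So r5c1=5.
Step 4. [r1c5∈{3}] r1c5's peers cover all but 3 ⇒ r1c5=3.
Step 5. [r6c3∈{1,2}] col 3 places 2 nowhere but r6c3, so r6c3=2.
Step 6. [r4c4∈{1}] only 1 remains possible at r4c4. So r4c4=1.
Step 7. [r5c6∈{3}] r5c6 is down to just 3 ⇒ r5c6=3.
Step 8. [r2c2∈{3}] r2c2's peers cover all but 3 ⇒ r2c2=3.
Step 9. [r1c1∈{4}] r1c1's peers cover all but 4, so r1c1=4.
Step 10. [r4c5∈{4}] r4c5's peers cover all but 4 ⇒ r4c5=4.
Step 11. [r3c5∈{2}] r3c5 is down to just 2. So r3c5=2.
Step 12. [r5c2∈{6}] only 6 remains possible at r5c2 ⇒ r5c2=6.
Step 13. [r4c2∈{5}] r4c2 has the single candidate 5. So r4c2=5.
Step 14. [r1c2∈{2}] r1c2's peers cover all but 2, so r1c2=2.
Step 15. [r6c2∈{1}] r6c2's peers cover all but 1. So r6c2=1.
Step 16. [r2c5∈{5}] r2c5 is down to just 5, so r2c5=5.
Step 17. [r3c3∈{1}] r3c3's peers cover all but 1. So r3c3=1.
Step 18. [r5c3∈{4}] r5c3's peers cover all but 4. So r5c3=4.
Step 19. [r3c1∈{6}] only 6 remains possible at r3c1, so r3c1=6.

Answer: 4 2 5 6 3 1 / 1 3 6 4 5 2 / 6 4 1 3 2 5 / 2 5 3 1 4 6 / 5 6 4 2 1 3 / 3 1 2 5 6 4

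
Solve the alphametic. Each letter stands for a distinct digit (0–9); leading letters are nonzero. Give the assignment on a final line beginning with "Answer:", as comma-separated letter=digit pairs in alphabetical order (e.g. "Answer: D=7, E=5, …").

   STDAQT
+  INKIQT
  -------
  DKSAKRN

Step 1. [col 1: T + T ≡ N (mod 10)] column 1 (T + T ≡ N (mod 10), carry-in 0) doesn't pin N yet; pick N=4 and continue ⇒ N=4.
Step 2. [col 1: T + T ≡ N (mod 10)] column 1 (T + T ≡ N (mod 10), carry-in 0) doesn't pin T yet; pick T=2 and continue, so T=2.
Step 3. [col 2: Q + Q ≡ R (mod 10)] several values work for Q in column 2 (Q + Q ≡ R (mod 10), carry-in 0); try Q=9 ⇒ Q=9.
Step 4. [D] adding two 6-digit numbers gives at most 6+1 digits, and here it does — D is that final carry and must be 1 ⇒ D=1.
Step 5. [col 2: Q + Q ≡ R (mod 10)] in column 2 we have Q+Q≡R with carry-in 0; given Q=9 and digits 1,2,4,9 already taken and all letters distinct, that pins R to 8, so R=8.
Step 6. [col 3: A + I ≡ K (mod 10)] K=3 is one option consistent with column 3 (A + I ≡ K (mod 10), carry-in 1) — take it. So K=3.
Step 7. [col 3: A + I ≡ K (mod 10)] A=5 is one option consistent with column 3 (A + I ≡ K (mod 10), carry-in 1) — take it ⇒ A=5.
Step 8. [col 3: A + I ≡ K (mod 10)] from column 3 (A=5, K=3, carry-in 1, digits 1,2,3,4,5,8,9 already taken and all letters distinct): I must equal 7 ⇒ I=7.
Step 9. [col 5: T + N ≡ S (mod 10)] column 5: given T=2, N=4, carry-in 0, and digits 1,2,3,4,5,7,8,9 already taken and all letters distinct, T+N≡S (mod 10) forces S=6 ⇒ S=6.

Answer: A=5, D=1, I=7, K=3, N=4, Q=9, R=8, S=6, T=2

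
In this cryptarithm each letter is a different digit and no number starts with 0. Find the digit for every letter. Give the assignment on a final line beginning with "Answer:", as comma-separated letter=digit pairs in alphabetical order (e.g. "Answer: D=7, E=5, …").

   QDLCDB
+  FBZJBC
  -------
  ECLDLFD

Step 1. [E] the sum has 7 digits but both addends have 6; that extra leading digit E is the final carry, namely 1. So E=1.
Step 2. [col 1: B + C ≡ D (mod 10)] C=2 is one option consistent with column 1 (B + C ≡ D (mod 10), carry-in 0) — take it ⇒ C=2.
Step 3. [col 1: B + C ≡ D (mod 10)] column 1 (B + C ≡ D (mod 10), carry-in 0) doesn't pin D yet; pick D=5 and continue. So D=5.
Step 4. [col 1: B + C ≡ D (mod 10)] column 1 reads B+C+carry(0)=D with C=2, D=5; with digits 1,2,5 already taken and all letters distinct, the only value for B is 3. So B=3.
Step 5. [col 2: D + B ≡ F (mod 10)] in column 2 we have D+B≡F with carry-in 0; given D=5, B=3 and digits 1,2,3,5 already taken and all letters distinct, that pins F to 8, so F=8.
Step 6. [col 3: C + J ≡ L (mod 10)] several values work for L in column 3 (C + J ≡ L (mod 10), carry-in 0); try L=9, so L=9.
Step 7. [col 3: C + J ≡ L (mod 10)] from column 3 (C=2, L=9, carry-in 0, digits 1,2,3,5,8,9 already taken and all letters distinct): J must equal 7 ⇒ J=7.
Step 8. [col 4: L + Z ≡ D (mod 10)] column 4: given L=9, D=5, carry-in 0, and digits 1,2,3,5,7,8,9 already taken and all letters distinct, L+Z≡D (mod 10) forces Z=6, so Z=6.
Step 9. [col 6: Q + F ≡ C (mod 10)] in column 6 we have Q+F≡C with carry-in 0; given F=8, C=2 and digits 1,2,3,5,6,7,8,9 already taken and all letters distinct, that pins Q to 4 ⇒ Q=4.

Answer: B=3, C=2, D=5, E=1, F=8, J=7, L=9, Q=4, Z=6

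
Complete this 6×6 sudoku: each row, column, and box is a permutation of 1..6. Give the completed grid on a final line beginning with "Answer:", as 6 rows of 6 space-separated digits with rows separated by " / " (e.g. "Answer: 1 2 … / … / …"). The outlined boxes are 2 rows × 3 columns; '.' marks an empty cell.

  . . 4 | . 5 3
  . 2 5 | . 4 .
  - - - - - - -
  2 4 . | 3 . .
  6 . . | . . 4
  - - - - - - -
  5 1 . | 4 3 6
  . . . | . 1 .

Step 1. [r1c4∈{1,2,6}] in row 1, 2 fits only at r1c4. So r1c4=2.
Step 2. [r2c6∈{1}] nothing but 1 survives at r2c6 ⇒ r2c6=1.
Step 3. [r6c3∈{2,3,6}] in col 3, 6 fits only at r6c3, so r6c3=6.
Step 4. [r4c3∈{1,3}] col 3 places 3 nowhere but r4c3. So r4c3=3.
Step 5. [r6c4∈{5}] r6c4's peers cover all but 5, so r6c4=5.
Step 6. [r6c2∈{3}] nothing but 3 survives at r6c2. So r6c2=3.
Step 7. [r4c2∈{5}] nothing but 5 survives at r4c2, so r4c2=5.
Step 8. [r6c1∈{4}] nothing but 4 survives at r6c1, so r6c1=4.
Step 9. [r1c2∈{6}] r1c2 is down to just 6, so r1c2=6.
Step 10. [r2c1∈{3}] r2c1 is down to just 3 ⇒ r2c1=3.
Step 11. [r3c6∈{5}] r3c6 is down to just 5. So r3c6=5.
Step 12. [r4c4∈{1}] r4c4 has the single candidate 1. So r4c4=1.
Step 13. [r3c3∈{1}] only 1 remains possible at r3c3, so r3c3=1.
Step 14. [r4c5∈{2}] r4c5 has the single candidate 2, so r4c5=2.
Step 15. [r3c5∈{6}] nothing but 6 survives at r3c5. So r3c5=6.
Step 16. [r6c6∈{2}] r6c6 is down to just 2. So r6c6=2.
Step 17. [r2c4∈{6}] r2c4's peers cover all but 6, so r2c4=6.
Step 18. [r5c3∈{2}] r5c3 is down to just 2, so r5c3=2.
Step 19. [r1c1∈{1}] r1c1's peers cover all but 1, so r1c1=1.

Answer: 1 6 4 2 5 3 / 3 2 5 6 4 1 / 2 4 1 3 6 5 / 6 5 3 1 2 4 / 5 1 2 4 3 6 / 4 3 6 5 1 2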